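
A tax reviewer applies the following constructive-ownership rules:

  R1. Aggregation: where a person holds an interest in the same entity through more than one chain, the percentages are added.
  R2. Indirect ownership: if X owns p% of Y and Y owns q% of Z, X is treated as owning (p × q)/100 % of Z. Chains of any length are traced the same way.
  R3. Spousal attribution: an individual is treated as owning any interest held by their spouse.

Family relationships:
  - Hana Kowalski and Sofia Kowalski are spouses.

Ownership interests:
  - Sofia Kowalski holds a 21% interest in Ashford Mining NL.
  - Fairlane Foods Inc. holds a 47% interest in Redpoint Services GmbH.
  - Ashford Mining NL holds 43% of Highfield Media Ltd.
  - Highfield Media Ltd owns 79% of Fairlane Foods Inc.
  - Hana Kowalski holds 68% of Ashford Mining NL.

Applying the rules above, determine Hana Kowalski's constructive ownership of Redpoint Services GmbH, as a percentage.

By spousal attribution (R3), Hana Kowalski is treated as also owning Sofia Kowalski's interest in Ashford Mining NL, giving 68% + 21% = 89%.
Chain via Ashford Mining NL → Highfield Media Ltd → Fairlane Foods Inc. (R2): 89% × 43% × 79% × 47% = 14.209651% of Redpoint Services GmbH.

14.209651%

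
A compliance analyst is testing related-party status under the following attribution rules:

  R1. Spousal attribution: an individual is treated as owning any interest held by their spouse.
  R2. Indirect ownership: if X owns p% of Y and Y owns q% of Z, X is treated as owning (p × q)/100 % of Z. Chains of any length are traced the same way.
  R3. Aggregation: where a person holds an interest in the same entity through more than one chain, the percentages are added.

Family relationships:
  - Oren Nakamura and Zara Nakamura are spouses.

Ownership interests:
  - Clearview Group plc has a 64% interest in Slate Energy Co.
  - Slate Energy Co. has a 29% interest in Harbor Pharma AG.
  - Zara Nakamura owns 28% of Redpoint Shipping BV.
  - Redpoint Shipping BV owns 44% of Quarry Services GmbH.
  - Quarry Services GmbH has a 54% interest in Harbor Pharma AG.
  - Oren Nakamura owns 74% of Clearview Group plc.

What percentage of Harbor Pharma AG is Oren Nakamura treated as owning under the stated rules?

By spousal attribution (R1), Oren Nakamura is treated as owning Zara Nakamura's 28% interest in Redpoint Shipping BV.
Chain via Clearview Group plc → Slate Energy Co. (R2): 74% × 64% × 29% = 13.7344% of Harbor Pharma AG.
Chain via Redpoint Shipping BV → Quarry Services GmbH (R2): 28% × 44% × 54% = 6.6528% of Harbor Pharma AG.
Aggregating (R3): 13.7344% + 6.6528% = 20.3872%.

20.3872%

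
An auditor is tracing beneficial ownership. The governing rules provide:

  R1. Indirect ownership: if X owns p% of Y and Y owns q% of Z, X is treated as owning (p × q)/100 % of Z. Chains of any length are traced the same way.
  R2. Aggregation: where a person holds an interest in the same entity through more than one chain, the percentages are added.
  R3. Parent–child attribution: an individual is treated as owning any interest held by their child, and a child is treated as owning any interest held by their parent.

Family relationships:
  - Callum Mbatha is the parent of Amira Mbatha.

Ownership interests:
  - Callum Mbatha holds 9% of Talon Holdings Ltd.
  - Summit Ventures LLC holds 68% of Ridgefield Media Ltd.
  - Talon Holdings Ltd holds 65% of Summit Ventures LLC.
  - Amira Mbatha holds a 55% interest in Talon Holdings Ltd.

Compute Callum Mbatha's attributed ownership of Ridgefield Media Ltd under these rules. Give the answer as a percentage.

By parent–child attribution (R3), Callum Mbatha is treated as also owning Amira Mbatha's interest in Talon Holdings Ltd, giving 9% + 55% = 64%.
Chain via Talon Holdings Ltd → Summit Ventures LLC (R1): 64% × 65% × 68% = 28.288% of Ridgefield Media Ltd.

28.288%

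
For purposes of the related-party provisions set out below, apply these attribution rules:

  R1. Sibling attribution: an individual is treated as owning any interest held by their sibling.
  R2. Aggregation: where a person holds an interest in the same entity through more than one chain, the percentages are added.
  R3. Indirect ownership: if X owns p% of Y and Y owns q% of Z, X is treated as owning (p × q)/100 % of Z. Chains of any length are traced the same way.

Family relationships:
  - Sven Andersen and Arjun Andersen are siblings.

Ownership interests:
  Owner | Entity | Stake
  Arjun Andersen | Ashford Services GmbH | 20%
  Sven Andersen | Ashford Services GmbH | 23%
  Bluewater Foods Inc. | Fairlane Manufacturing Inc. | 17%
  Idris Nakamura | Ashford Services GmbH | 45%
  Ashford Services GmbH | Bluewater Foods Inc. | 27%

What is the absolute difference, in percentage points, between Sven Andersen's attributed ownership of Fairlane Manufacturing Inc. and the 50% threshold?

By sibling attribution (R1), Sven Andersen is treated as also owning Arjun Andersen's interest in Ashford Services GmbH, giving 23% + 20% = 43%.
Chain via Ashford Services GmbH → Bluewater Foods Inc. (R3): 43% × 27% × 17% = 1.9737% of Fairlane Manufacturing Inc.
1.9737% falls short of the 50% threshold by 48.0263 percentage points.

48.0263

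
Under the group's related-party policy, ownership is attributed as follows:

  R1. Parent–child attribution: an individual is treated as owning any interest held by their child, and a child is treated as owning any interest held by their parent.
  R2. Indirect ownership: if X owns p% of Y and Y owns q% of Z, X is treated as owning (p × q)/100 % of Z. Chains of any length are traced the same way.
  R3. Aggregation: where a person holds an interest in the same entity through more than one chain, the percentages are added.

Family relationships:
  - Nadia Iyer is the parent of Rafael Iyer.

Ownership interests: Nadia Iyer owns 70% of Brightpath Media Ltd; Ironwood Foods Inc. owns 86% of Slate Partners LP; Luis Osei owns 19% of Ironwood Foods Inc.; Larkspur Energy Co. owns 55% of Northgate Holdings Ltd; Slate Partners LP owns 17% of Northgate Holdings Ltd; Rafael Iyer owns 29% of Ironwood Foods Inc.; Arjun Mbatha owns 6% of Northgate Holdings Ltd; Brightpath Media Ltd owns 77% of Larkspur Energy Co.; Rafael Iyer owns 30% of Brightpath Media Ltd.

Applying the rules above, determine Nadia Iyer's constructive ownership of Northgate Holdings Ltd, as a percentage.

46.5898%

By parent–child attribution (R1), Nadia Iyer is treated as also owning Rafael Iyer's interest in Brightpath Media Ltd, giving 70% + 30% = 100%.
By parent–child attribution (R1), Nadia Iyer is treated as owning Rafael Iyer's 29% interest in Ironwood Foods Inc.
Chain via Brightpath Media Ltd → Larkspur Energy Co. (R2): 100% × 77% × 55% = 42.35% of Northgate Holdings Ltd.
Chain via Ironwood Foods Inc. → Slate Partners LP (R2): 29% × 86% × 17% = 4.2398% of Northgate Holdings Ltd.
Aggregating (R3): 42.35% + 4.2398% = 46.5898%.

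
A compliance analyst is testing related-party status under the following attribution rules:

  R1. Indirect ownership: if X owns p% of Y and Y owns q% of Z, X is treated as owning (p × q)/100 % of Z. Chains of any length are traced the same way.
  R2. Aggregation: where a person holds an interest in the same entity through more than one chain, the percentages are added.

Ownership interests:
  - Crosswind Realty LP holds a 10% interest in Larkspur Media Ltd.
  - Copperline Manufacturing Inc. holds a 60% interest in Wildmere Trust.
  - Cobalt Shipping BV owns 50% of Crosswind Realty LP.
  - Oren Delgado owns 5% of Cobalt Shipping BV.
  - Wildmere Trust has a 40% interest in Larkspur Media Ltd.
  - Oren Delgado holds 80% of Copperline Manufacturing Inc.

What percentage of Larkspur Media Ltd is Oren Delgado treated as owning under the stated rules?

19.45%

Chain via Copperline Manufacturing Inc. → Wildmere Trust (R1): 80% × 60% × 40% = 19.2% of Larkspur Media Ltd.
Chain via Cobalt Shipping BV → Crosswind Realty LP (R1): 5% × 50% × 10% = 0.25% of Larkspur Media Ltd.
Aggregating (R2): 19.2% + 0.25% = 19.45%.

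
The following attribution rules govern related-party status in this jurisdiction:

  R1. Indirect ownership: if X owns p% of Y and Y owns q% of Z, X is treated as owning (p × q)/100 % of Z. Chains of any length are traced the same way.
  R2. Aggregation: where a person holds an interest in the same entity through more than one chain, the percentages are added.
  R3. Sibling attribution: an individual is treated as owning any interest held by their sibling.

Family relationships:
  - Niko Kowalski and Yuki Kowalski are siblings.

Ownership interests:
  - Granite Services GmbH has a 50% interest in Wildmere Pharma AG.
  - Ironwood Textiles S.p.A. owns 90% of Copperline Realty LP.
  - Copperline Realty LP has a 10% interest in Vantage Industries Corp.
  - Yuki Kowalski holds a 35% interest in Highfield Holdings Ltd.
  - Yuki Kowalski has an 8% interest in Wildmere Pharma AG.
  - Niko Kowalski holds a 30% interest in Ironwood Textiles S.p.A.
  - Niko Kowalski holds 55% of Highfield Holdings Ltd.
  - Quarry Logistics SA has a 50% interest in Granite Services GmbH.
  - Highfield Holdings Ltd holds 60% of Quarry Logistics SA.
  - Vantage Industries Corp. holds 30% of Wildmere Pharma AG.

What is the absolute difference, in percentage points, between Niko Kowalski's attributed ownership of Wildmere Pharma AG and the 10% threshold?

12.31

By sibling attribution (R3), Niko Kowalski is treated as also owning Yuki Kowalski's interest in Highfield Holdings Ltd, giving 55% + 35% = 90%.
By sibling attribution (R3), Niko Kowalski is treated as owning Yuki Kowalski's 8% interest in Wildmere Pharma AG.
Chain via Highfield Holdings Ltd → Quarry Logistics SA → Granite Services GmbH (R1): 90% × 60% × 50% × 50% = 13.5% of Wildmere Pharma AG.
Chain via Ironwood Textiles S.p.A. → Copperline Realty LP → Vantage Industries Corp. (R1): 30% × 90% × 10% × 30% = 0.81% of Wildmere Pharma AG.
Direct interest in Wildmere Pharma AG: 8%.
Aggregating (R2): 13.5% + 0.81% + 8% = 22.31%.
22.31% exceeds the 10% threshold by 12.31 percentage points.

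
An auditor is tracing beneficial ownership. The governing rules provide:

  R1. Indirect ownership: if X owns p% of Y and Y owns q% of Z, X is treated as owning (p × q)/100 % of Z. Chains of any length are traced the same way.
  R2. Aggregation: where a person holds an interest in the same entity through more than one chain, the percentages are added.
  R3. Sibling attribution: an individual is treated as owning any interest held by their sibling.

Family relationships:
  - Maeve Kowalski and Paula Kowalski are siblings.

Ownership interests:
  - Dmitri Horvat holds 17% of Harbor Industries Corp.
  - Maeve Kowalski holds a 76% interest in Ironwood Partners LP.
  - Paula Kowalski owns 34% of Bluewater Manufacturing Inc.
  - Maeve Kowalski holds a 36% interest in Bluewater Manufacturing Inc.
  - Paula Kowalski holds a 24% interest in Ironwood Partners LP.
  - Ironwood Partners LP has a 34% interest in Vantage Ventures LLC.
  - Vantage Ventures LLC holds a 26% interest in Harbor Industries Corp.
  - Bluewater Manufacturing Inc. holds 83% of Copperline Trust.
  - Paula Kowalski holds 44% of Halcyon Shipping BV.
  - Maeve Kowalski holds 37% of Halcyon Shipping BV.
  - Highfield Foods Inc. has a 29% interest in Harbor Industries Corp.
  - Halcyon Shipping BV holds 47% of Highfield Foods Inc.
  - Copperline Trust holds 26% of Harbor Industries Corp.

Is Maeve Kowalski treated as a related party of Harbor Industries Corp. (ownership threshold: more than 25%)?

Yes

By sibling attribution (R3), Maeve Kowalski is treated as also owning Paula Kowalski's interest in Ironwood Partners LP, giving 76% + 24% = 100%.
By sibling attribution (R3), Maeve Kowalski is treated as also owning Paula Kowalski's interest in Bluewater Manufacturing Inc, giving 36% + 34% = 70%.
By sibling attribution (R3), Maeve Kowalski is treated as also owning Paula Kowalski's interest in Halcyon Shipping BV, giving 37% + 44% = 81%.
Chain via Ironwood Partners LP → Vantage Ventures LLC (R1): 100% × 34% × 26% = 8.84% of Harbor Industries Corp.
Chain via Bluewater Manufacturing Inc. → Copperline Trust (R1): 70% × 83% × 26% = 15.106% of Harbor Industries Corp.
Chain via Halcyon Shipping BV → Highfield Foods Inc. (R1): 81% × 47% × 29% = 11.0403% of Harbor Industries Corp.
Aggregating (R2): 8.84% + 15.106% + 11.0403% = 34.9863%.
34.9863% exceeds the 25% threshold, so Maeve is a related party to Harbor Industries Corp.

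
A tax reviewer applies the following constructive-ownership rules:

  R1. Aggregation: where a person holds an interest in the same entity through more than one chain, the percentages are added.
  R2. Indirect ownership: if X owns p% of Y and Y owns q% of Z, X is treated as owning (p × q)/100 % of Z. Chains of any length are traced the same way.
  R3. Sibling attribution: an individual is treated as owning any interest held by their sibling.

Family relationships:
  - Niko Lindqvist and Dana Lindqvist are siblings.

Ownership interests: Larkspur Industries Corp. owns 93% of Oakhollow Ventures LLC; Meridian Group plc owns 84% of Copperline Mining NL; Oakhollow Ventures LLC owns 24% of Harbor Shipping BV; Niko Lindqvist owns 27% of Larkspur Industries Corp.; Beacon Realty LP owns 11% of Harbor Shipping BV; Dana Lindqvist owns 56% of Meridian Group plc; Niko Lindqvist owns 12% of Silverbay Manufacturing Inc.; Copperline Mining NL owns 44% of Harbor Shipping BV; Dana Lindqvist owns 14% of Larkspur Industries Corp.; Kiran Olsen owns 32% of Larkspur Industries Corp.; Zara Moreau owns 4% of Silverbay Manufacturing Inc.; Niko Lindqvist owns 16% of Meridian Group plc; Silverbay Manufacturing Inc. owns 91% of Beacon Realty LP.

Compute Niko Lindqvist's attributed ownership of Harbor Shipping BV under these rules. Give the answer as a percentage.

By sibling attribution (R3), Niko Lindqvist is treated as also owning Dana Lindqvist's interest in Meridian Group plc, giving 16% + 56% = 72%.
By sibling attribution (R3), Niko Lindqvist is treated as also owning Dana Lindqvist's interest in Larkspur Industries Corp, giving 27% + 14% = 41%.
Chain via Meridian Group plc → Copperline Mining NL (R2): 72% × 84% × 44% = 26.6112% of Harbor Shipping BV.
Chain via Silverbay Manufacturing Inc. → Beacon Realty LP (R2): 12% × 91% × 11% = 1.2012% of Harbor Shipping BV.
Chain via Larkspur Industries Corp. → Oakhollow Ventures LLC (R2): 41% × 93% × 24% = 9.1512% of Harbor Shipping BV.
Aggregating (R1): 26.6112% + 1.2012% + 9.1512% = 36.9636%.

36.9636%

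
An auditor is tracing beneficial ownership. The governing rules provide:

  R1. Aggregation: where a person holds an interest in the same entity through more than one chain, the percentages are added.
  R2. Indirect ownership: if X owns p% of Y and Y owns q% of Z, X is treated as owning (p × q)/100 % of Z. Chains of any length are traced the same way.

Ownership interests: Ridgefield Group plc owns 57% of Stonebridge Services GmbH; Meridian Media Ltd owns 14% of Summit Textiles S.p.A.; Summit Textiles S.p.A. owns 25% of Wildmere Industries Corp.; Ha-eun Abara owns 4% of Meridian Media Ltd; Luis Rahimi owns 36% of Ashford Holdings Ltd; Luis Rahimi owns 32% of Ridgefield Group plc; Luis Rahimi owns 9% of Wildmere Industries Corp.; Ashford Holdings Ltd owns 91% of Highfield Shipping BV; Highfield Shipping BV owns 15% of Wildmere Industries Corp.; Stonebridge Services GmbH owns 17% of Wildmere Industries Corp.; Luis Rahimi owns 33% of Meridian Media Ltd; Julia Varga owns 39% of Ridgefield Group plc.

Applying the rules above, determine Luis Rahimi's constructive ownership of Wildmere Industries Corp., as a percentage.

18.1698%

Chain via Meridian Media Ltd → Summit Textiles S.p.A. (R2): 33% × 14% × 25% = 1.155% of Wildmere Industries Corp.
Chain via Ridgefield Group plc → Stonebridge Services GmbH (R2): 32% × 57% × 17% = 3.1008% of Wildmere Industries Corp.
Chain via Ashford Holdings Ltd → Highfield Shipping BV (R2): 36% × 91% × 15% = 4.914% of Wildmere Industries Corp.
Direct interest in Wildmere Industries Corp: 9%.
Aggregating (R1): 1.155% + 3.1008% + 4.914% + 9% = 18.1698%.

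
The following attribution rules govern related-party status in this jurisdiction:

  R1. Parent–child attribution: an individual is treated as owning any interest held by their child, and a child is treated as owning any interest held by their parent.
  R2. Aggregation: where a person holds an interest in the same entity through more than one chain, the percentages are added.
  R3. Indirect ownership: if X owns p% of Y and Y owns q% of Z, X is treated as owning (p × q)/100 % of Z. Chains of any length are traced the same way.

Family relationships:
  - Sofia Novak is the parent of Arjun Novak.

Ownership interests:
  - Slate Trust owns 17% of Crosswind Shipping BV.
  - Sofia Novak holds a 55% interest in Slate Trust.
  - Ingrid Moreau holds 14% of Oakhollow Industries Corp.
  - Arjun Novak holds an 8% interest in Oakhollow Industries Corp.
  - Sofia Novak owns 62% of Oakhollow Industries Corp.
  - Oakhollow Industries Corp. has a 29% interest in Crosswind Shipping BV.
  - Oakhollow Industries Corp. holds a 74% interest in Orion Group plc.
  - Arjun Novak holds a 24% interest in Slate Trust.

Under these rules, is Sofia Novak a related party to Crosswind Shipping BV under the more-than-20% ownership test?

By parent–child attribution (R1), Sofia Novak is treated as also owning Arjun Novak's interest in Oakhollow Industries Corp, giving 62% + 8% = 70%.
By parent–child attribution (R1), Sofia Novak is treated as also owning Arjun Novak's interest in Slate Trust, giving 55% + 24% = 79%.
Chain via Oakhollow Industries Corp. (R3): 70% × 29% = 20.3% of Crosswind Shipping BV.
Chain via Slate Trust (R3): 79% × 17% = 13.43% of Crosswind Shipping BV.
Aggregating (R2): 20.3% + 13.43% = 33.73%.
33.73% exceeds the 20% threshold, so Sofia is a related party to Crosswind Shipping BV.

Yes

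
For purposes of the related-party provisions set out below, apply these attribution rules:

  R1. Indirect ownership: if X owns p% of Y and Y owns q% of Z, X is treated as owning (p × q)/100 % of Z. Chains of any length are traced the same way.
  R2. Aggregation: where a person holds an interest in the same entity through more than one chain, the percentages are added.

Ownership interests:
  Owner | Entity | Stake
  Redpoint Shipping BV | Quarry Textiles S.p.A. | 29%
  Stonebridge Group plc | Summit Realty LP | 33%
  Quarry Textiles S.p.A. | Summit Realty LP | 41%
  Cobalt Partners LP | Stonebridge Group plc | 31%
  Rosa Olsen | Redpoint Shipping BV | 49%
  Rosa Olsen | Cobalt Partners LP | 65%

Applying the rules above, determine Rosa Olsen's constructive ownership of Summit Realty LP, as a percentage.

12.4756%

Chain via Cobalt Partners LP → Stonebridge Group plc (R1): 65% × 31% × 33% = 6.6495% of Summit Realty LP.
Chain via Redpoint Shipping BV → Quarry Textiles S.p.A. (R1): 49% × 29% × 41% = 5.8261% of Summit Realty LP.
Aggregating (R2): 6.6495% + 5.8261% = 12.4756%.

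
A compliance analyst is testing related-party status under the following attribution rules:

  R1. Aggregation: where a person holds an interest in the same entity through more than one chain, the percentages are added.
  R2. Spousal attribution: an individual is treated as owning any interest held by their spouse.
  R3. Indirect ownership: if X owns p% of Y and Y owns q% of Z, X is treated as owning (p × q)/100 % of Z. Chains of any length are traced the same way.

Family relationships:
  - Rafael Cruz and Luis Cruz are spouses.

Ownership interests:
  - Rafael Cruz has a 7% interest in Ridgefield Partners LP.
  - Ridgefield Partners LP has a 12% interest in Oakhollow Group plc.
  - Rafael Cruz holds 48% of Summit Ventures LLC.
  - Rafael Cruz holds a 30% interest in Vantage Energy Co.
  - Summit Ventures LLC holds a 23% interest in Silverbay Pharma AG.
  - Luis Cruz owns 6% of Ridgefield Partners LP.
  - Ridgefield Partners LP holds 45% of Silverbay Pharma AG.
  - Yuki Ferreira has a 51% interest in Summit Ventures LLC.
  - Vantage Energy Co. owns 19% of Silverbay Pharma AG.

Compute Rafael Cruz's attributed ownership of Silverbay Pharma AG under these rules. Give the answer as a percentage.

By spousal attribution (R2), Rafael Cruz is treated as also owning Luis Cruz's interest in Ridgefield Partners LP, giving 7% + 6% = 13%.
Chain via Vantage Energy Co. (R3): 30% × 19% = 5.7% of Silverbay Pharma AG.
Chain via Ridgefield Partners LP (R3): 13% × 45% = 5.85% of Silverbay Pharma AG.
Chain via Summit Ventures LLC (R3): 48% × 23% = 11.04% of Silverbay Pharma AG.
Aggregating (R1): 5.7% + 5.85% + 11.04% = 22.59%.

22.59%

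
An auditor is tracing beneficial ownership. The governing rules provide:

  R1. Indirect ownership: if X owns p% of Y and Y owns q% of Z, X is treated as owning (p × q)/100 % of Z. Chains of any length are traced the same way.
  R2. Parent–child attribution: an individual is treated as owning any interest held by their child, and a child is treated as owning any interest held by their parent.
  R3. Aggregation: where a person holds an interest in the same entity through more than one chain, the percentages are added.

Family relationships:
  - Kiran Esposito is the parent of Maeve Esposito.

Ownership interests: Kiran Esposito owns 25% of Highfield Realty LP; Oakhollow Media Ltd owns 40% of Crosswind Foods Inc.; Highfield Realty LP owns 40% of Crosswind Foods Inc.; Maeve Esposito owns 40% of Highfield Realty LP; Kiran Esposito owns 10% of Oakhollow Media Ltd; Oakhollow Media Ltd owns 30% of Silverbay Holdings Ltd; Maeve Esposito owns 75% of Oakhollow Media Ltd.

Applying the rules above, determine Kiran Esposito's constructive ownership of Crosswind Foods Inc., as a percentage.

By parent–child attribution (R2), Kiran Esposito is treated as also owning Maeve Esposito's interest in Highfield Realty LP, giving 25% + 40% = 65%.
By parent–child attribution (R2), Kiran Esposito is treated as also owning Maeve Esposito's interest in Oakhollow Media Ltd, giving 10% + 75% = 85%.
Chain via Highfield Realty LP (R1): 65% × 40% = 26% of Crosswind Foods Inc.
Chain via Oakhollow Media Ltd (R1): 85% × 40% = 34% of Crosswind Foods Inc.
Aggregating (R3): 26% + 34% = 60%.

60%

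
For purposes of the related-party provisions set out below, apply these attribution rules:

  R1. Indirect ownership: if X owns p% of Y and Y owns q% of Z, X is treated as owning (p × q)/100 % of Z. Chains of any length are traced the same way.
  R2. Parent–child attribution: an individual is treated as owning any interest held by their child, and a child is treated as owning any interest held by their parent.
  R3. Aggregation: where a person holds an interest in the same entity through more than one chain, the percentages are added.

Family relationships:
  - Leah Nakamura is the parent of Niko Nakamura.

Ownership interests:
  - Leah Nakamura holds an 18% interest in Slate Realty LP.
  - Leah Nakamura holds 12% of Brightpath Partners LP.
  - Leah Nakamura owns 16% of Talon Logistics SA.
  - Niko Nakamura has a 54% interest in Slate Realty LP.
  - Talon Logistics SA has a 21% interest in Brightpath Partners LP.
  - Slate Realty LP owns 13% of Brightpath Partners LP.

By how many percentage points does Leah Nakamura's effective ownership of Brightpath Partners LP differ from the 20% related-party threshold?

By parent–child attribution (R2), Leah Nakamura is treated as also owning Niko Nakamura's interest in Slate Realty LP, giving 18% + 54% = 72%.
Chain via Slate Realty LP (R1): 72% × 13% = 9.36% of Brightpath Partners LP.
Chain via Talon Logistics SA (R1): 16% × 21% = 3.36% of Brightpath Partners LP.
Direct interest in Brightpath Partners LP: 12%.
Aggregating (R3): 9.36% + 3.36% + 12% = 24.72%.
24.72% exceeds the 20% threshold by 4.72 percentage points.

4.72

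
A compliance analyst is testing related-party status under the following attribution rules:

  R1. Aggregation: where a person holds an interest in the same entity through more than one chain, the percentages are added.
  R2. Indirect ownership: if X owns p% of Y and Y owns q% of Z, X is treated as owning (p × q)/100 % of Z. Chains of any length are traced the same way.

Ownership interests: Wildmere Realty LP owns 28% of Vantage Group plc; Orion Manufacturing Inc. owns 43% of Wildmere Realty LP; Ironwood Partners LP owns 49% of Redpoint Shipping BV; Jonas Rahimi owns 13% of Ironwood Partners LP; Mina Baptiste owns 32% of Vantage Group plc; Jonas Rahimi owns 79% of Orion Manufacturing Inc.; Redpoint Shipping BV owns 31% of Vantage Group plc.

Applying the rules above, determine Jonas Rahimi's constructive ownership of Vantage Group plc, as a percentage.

Chain via Orion Manufacturing Inc. → Wildmere Realty LP (R2): 79% × 43% × 28% = 9.5116% of Vantage Group plc.
Chain via Ironwood Partners LP → Redpoint Shipping BV (R2): 13% × 49% × 31% = 1.9747% of Vantage Group plc.
Aggregating (R1): 9.5116% + 1.9747% = 11.4863%.

11.4863%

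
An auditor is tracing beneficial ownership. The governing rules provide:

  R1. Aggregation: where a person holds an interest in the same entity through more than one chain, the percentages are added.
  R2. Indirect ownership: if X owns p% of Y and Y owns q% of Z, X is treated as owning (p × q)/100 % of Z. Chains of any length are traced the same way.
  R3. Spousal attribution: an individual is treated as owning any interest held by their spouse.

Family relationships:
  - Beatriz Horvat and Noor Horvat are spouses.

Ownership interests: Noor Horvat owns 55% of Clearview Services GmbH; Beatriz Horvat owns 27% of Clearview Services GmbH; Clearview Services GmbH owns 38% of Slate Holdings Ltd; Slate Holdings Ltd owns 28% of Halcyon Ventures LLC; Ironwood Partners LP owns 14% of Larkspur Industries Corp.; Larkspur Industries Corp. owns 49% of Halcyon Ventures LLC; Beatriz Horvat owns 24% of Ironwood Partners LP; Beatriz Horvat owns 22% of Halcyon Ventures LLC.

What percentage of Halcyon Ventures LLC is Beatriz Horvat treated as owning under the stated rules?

By spousal attribution (R3), Beatriz Horvat is treated as also owning Noor Horvat's interest in Clearview Services GmbH, giving 27% + 55% = 82%.
Chain via Ironwood Partners LP → Larkspur Industries Corp. (R2): 24% × 14% × 49% = 1.6464% of Halcyon Ventures LLC.
Chain via Clearview Services GmbH → Slate Holdings Ltd (R2): 82% × 38% × 28% = 8.7248% of Halcyon Ventures LLC.
Direct interest in Halcyon Ventures LLC: 22%.
Aggregating (R1): 1.6464% + 8.7248% + 22% = 32.3712%.

32.3712%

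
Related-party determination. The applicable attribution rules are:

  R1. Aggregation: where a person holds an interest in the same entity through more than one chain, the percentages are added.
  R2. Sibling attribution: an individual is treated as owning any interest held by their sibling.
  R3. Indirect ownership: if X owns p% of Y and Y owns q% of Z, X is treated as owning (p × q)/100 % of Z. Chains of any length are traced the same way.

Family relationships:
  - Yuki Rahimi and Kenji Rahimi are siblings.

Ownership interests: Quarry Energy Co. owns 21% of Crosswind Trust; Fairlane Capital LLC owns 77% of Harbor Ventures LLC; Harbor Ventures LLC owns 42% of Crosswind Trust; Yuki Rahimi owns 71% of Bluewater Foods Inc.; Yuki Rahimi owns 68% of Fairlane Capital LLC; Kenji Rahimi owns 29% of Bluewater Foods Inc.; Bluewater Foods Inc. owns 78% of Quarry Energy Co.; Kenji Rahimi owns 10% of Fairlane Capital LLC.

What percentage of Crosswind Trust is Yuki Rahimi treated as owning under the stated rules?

By sibling attribution (R2), Yuki Rahimi is treated as also owning Kenji Rahimi's interest in Fairlane Capital LLC, giving 68% + 10% = 78%.
By sibling attribution (R2), Yuki Rahimi is treated as also owning Kenji Rahimi's interest in Bluewater Foods Inc, giving 71% + 29% = 100%.
Chain via Fairlane Capital LLC → Harbor Ventures LLC (R3): 78% × 77% × 42% = 25.2252% of Crosswind Trust.
Chain via Bluewater Foods Inc. → Quarry Energy Co. (R3): 100% × 78% × 21% = 16.38% of Crosswind Trust.
Aggregating (R1): 25.2252% + 16.38% = 41.6052%.

41.6052%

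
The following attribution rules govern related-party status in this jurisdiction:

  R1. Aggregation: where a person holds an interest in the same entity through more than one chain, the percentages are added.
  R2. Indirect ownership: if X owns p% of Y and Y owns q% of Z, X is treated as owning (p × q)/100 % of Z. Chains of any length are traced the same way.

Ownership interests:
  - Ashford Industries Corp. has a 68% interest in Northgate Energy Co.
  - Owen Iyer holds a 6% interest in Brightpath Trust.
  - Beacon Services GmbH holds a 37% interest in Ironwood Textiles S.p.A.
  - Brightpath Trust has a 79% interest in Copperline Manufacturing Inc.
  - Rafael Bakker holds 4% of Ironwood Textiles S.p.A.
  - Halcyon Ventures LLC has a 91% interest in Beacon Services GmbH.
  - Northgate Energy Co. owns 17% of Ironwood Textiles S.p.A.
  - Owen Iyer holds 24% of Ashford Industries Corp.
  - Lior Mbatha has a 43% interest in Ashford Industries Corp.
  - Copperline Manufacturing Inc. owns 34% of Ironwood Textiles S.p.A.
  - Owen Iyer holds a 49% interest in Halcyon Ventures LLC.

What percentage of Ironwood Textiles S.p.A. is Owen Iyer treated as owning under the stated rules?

Chain via Brightpath Trust → Copperline Manufacturing Inc. (R2): 6% × 79% × 34% = 1.6116% of Ironwood Textiles S.p.A.
Chain via Halcyon Ventures LLC → Beacon Services GmbH (R2): 49% × 91% × 37% = 16.4983% of Ironwood Textiles S.p.A.
Chain via Ashford Industries Corp. → Northgate Energy Co. (R2): 24% × 68% × 17% = 2.7744% of Ironwood Textiles S.p.A.
Aggregating (R1): 1.6116% + 16.4983% + 2.7744% = 20.8843%.

20.8843%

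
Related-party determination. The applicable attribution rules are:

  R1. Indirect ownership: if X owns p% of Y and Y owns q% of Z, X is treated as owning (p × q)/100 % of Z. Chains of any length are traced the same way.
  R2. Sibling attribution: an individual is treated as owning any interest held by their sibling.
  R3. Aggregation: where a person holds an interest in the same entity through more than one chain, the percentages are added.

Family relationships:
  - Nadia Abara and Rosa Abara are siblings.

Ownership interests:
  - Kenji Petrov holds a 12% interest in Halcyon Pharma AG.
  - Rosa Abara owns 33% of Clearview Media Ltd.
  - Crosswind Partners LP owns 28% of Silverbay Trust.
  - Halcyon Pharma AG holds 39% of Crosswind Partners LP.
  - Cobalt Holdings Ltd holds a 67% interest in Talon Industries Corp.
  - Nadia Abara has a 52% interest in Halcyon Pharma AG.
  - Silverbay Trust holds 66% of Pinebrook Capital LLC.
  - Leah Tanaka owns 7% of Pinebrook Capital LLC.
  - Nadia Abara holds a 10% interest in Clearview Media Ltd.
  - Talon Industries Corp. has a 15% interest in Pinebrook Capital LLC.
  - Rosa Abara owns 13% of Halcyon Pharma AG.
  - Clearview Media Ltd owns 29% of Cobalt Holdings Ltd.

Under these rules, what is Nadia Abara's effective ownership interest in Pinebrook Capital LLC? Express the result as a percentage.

5.937915%

By sibling attribution (R2), Nadia Abara is treated as also owning Rosa Abara's interest in Clearview Media Ltd, giving 10% + 33% = 43%.
By sibling attribution (R2), Nadia Abara is treated as also owning Rosa Abara's interest in Halcyon Pharma AG, giving 52% + 13% = 65%.
Chain via Clearview Media Ltd → Cobalt Holdings Ltd → Talon Industries Corp. (R1): 43% × 29% × 67% × 15% = 1.253235% of Pinebrook Capital LLC.
Chain via Halcyon Pharma AG → Crosswind Partners LP → Silverbay Trust (R1): 65% × 39% × 28% × 66% = 4.68468% of Pinebrook Capital LLC.
Aggregating (R3): 1.253235% + 4.68468% = 5.937915%.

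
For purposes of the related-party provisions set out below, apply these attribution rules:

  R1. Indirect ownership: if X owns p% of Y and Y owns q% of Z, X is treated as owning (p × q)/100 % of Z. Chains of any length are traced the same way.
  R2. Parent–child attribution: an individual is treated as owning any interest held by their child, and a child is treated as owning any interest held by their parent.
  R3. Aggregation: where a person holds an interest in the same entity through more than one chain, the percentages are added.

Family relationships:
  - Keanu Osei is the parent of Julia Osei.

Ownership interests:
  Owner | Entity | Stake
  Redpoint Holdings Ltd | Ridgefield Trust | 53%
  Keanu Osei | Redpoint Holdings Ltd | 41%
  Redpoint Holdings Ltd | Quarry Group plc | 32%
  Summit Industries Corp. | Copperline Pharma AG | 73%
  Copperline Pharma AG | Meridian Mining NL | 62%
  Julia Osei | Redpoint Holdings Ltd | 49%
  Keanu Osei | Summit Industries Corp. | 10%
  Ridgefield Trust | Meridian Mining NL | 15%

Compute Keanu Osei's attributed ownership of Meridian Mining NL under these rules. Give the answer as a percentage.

By parent–child attribution (R2), Keanu Osei is treated as also owning Julia Osei's interest in Redpoint Holdings Ltd, giving 41% + 49% = 90%.
Chain via Redpoint Holdings Ltd → Ridgefield Trust (R1): 90% × 53% × 15% = 7.155% of Meridian Mining NL.
Chain via Summit Industries Corp. → Copperline Pharma AG (R1): 10% × 73% × 62% = 4.526% of Meridian Mining NL.
Aggregating (R3): 7.155% + 4.526% = 11.681%.

11.681%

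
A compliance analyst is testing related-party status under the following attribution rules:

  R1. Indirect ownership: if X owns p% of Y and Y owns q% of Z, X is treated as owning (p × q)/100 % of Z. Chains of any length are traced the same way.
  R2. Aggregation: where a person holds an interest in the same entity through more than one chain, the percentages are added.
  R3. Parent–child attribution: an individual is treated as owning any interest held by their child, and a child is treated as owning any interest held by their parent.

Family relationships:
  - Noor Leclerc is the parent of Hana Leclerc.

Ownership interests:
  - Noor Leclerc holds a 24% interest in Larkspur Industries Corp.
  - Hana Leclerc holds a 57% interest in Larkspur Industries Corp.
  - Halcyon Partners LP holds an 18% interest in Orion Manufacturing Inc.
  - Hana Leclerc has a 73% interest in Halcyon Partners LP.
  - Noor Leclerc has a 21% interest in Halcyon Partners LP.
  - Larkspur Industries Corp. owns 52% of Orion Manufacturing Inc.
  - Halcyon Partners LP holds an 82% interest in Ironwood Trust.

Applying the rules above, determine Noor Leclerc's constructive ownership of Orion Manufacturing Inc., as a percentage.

59.04%

By parent–child attribution (R3), Noor Leclerc is treated as also owning Hana Leclerc's interest in Halcyon Partners LP, giving 21% + 73% = 94%.
By parent–child attribution (R3), Noor Leclerc is treated as also owning Hana Leclerc's interest in Larkspur Industries Corp, giving 24% + 57% = 81%.
Chain via Halcyon Partners LP (R1): 94% × 18% = 16.92% of Orion Manufacturing Inc.
Chain via Larkspur Industries Corp. (R1): 81% × 52% = 42.12% of Orion Manufacturing Inc.
Aggregating (R2): 16.92% + 42.12% = 59.04%.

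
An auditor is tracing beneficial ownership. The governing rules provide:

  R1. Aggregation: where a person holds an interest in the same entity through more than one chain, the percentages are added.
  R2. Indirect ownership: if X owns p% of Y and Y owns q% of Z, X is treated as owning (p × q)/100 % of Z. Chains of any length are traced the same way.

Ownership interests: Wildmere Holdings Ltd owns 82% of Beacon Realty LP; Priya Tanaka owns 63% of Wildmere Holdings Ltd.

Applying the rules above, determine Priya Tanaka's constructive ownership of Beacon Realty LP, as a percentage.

51.66%

Chain via Wildmere Holdings Ltd (R2): 63% × 82% = 51.66% of Beacon Realty LP.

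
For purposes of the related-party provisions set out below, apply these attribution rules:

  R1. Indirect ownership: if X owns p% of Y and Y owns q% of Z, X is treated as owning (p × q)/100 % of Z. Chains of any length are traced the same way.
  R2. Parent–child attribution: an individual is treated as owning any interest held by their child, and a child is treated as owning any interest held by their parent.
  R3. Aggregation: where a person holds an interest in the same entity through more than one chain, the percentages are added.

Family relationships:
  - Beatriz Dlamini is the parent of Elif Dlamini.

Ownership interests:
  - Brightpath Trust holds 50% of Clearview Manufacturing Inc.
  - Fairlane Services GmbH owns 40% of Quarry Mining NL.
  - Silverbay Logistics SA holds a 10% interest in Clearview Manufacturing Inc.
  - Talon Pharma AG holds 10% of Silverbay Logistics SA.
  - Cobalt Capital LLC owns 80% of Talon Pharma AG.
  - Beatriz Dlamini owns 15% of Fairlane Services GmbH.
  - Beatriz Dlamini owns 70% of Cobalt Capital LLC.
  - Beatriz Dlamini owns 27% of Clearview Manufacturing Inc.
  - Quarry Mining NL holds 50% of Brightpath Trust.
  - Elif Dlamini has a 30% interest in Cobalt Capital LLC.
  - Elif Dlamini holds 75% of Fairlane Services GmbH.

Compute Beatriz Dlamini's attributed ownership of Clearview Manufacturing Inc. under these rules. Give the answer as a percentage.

36.8%

By parent–child attribution (R2), Beatriz Dlamini is treated as also owning Elif Dlamini's interest in Cobalt Capital LLC, giving 70% + 30% = 100%.
By parent–child attribution (R2), Beatriz Dlamini is treated as also owning Elif Dlamini's interest in Fairlane Services GmbH, giving 15% + 75% = 90%.
Chain via Cobalt Capital LLC → Talon Pharma AG → Silverbay Logistics SA (R1): 100% × 80% × 10% × 10% = 0.8% of Clearview Manufacturing Inc.
Chain via Fairlane Services GmbH → Quarry Mining NL → Brightpath Trust (R1): 90% × 40% × 50% × 50% = 9% of Clearview Manufacturing Inc.
Direct interest in Clearview Manufacturing Inc: 27%.
Aggregating (R3): 0.8% + 9% + 27% = 36.8%.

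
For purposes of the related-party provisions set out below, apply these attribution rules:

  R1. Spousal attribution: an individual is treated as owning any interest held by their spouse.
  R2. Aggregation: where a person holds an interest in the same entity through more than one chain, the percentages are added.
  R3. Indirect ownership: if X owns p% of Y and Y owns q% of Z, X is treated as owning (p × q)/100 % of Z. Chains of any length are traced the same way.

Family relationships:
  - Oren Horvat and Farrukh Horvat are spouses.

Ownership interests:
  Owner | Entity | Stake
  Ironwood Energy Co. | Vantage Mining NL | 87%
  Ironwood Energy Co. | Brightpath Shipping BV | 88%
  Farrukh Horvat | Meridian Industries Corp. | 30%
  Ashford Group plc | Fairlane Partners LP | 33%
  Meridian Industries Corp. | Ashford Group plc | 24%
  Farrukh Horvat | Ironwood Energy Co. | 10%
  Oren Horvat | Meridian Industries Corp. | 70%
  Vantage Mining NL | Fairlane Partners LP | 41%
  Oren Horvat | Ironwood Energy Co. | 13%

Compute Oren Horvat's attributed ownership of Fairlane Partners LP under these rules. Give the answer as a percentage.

16.1241%

By spousal attribution (R1), Oren Horvat is treated as also owning Farrukh Horvat's interest in Ironwood Energy Co, giving 13% + 10% = 23%.
By spousal attribution (R1), Oren Horvat is treated as also owning Farrukh Horvat's interest in Meridian Industries Corp, giving 70% + 30% = 100%.
Chain via Ironwood Energy Co. → Vantage Mining NL (R3): 23% × 87% × 41% = 8.2041% of Fairlane Partners LP.
Chain via Meridian Industries Corp. → Ashford Group plc (R3): 100% × 24% × 33% = 7.92% of Fairlane Partners LP.
Aggregating (R2): 8.2041% + 7.92% = 16.1241%.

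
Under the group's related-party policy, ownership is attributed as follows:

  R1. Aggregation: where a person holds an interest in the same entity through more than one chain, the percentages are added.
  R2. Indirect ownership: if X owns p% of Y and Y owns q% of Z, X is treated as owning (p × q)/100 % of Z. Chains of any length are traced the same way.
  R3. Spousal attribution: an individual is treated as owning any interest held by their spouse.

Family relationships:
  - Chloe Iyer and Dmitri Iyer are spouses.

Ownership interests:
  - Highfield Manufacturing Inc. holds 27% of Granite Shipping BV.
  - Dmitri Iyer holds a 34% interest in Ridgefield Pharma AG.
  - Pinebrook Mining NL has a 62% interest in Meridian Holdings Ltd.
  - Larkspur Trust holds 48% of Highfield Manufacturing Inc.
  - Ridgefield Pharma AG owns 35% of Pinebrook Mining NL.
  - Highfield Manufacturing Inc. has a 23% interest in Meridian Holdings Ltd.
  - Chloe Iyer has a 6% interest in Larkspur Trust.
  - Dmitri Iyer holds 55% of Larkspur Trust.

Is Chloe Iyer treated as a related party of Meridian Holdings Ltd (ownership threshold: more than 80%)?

By spousal attribution (R3), Chloe Iyer is treated as also owning Dmitri Iyer's interest in Larkspur Trust, giving 6% + 55% = 61%.
By spousal attribution (R3), Chloe Iyer is treated as owning Dmitri Iyer's 34% interest in Ridgefield Pharma AG.
Chain via Larkspur Trust → Highfield Manufacturing Inc. (R2): 61% × 48% × 23% = 6.7344% of Meridian Holdings Ltd.
Chain via Ridgefield Pharma AG → Pinebrook Mining NL (R2): 34% × 35% × 62% = 7.378% of Meridian Holdings Ltd.
Aggregating (R1): 6.7344% + 7.378% = 14.1124%.
14.1124% does not exceed the 80% threshold, so Chloe is not a related party to Meridian Holdings Ltd.

No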